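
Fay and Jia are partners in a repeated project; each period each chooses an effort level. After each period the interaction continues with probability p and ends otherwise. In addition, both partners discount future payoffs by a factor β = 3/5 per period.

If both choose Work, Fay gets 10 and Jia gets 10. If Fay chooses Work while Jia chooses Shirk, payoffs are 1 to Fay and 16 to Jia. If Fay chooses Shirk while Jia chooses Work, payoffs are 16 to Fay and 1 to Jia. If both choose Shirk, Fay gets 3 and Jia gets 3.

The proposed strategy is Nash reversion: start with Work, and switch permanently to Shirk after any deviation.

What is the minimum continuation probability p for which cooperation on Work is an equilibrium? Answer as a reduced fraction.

10/13

With continuation probability p and discount β, the effective per-period discount factor is βp.
Grim-trigger IC: βp ≥ (16−10)/(16−3) = 6/13.
So p ≥ (6/13)/(3/5) = 10/13.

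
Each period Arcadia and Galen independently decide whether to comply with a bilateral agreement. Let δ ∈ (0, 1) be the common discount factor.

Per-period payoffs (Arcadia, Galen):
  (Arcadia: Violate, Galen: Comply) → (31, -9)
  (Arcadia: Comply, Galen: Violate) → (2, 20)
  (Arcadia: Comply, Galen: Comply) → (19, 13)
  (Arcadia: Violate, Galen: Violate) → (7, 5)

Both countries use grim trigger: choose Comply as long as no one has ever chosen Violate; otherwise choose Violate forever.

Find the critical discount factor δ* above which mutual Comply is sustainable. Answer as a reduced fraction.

1/2

For Arcadia: deviation gain 31−19 = 12, per-period punishment loss 19−7 = 12. IC gives δ ≥ 12/24 = 1/2.
For Galen: gain 7, loss 8 per period, so δ ≥ 7/15.
The tighter constraint is Arcadia's, so cooperation needs δ ≥ 1/2.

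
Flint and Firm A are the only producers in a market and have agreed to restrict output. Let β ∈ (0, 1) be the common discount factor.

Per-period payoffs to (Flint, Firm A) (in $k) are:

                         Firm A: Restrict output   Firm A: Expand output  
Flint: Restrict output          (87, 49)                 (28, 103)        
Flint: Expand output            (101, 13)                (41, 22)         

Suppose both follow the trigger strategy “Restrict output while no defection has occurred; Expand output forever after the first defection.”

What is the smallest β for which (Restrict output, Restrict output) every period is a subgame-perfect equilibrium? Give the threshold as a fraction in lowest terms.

2/3

For Flint: deviation gain 101−87 = 14, per-period punishment loss 87−41 = 46. IC gives β ≥ 14/60 = 7/30.
For Firm A: gain 54, loss 27 per period, so β ≥ 54/81 = 2/3.
The tighter constraint is Firm A's, so cooperation needs β ≥ 2/3.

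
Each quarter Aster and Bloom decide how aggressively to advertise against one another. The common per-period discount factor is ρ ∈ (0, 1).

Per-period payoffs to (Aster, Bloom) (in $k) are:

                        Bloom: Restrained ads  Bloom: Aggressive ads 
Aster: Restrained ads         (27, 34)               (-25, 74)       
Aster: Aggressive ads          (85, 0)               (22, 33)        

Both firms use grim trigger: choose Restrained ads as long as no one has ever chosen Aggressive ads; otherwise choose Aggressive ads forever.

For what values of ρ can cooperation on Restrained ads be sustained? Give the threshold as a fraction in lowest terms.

40/41

Aster's threshold: (85−27)/(85−22) = 58/63.
Bloom's threshold: (74−34)/(74−33) = 40/41.
58/63 < 40/41, so Bloom binds and ρ* = 40/41.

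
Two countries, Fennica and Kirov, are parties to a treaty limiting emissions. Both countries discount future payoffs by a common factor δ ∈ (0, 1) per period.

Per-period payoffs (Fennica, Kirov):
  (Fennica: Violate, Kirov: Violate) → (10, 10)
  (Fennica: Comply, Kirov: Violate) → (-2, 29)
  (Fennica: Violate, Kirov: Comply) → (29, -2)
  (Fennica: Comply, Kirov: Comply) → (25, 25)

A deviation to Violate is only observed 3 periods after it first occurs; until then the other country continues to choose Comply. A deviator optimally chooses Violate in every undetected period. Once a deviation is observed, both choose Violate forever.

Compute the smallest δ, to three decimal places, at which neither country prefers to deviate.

0.595

Deviating for the 3 undetected periods gains 29−25 = 4 per period over cooperation, then loses 25−10 = 15 per period forever once punishment starts.
Gain: 4(1 + δ + … + δ^2); loss: 15·δ^3/(1−δ).
No profitable deviation ⇔ 4(1−δ^3) ≤ 15·δ^3, i.e. δ^3 ≥ 4/(4+15) = 4/19.
Hence δ ≥ (4/19)^(1/3) ≈ 0.595.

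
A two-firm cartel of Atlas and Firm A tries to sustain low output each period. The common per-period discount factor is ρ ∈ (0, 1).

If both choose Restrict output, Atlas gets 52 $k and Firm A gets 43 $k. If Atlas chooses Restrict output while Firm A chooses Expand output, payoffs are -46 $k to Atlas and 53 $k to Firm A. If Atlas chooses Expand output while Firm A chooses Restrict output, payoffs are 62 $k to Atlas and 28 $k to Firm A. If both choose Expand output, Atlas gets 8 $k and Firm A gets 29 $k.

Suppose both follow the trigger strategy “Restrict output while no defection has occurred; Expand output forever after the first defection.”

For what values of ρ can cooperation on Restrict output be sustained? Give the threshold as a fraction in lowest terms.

Atlas's threshold: (62−52)/(62−8) = 5/27.
Firm A's threshold: (53−43)/(53−29) = 5/12.
5/27 < 5/12, so Firm A binds and ρ* = 5/12.

5/12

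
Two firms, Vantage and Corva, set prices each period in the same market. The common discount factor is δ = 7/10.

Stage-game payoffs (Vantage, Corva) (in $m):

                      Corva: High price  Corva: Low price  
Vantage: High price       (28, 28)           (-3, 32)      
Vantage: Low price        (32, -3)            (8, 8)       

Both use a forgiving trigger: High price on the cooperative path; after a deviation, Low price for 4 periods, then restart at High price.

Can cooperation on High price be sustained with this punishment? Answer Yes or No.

A one-shot deviation gives 32 now, then 8 for 4 periods, then back to 28.
Gain from deviating: (32−28) today; loss: (28−8) in each of the next 4 periods.
No-deviation condition: (28−8)(δ+…+δ^4) ≥ 32−28, i.e. δ+…+δ^4 ≥ 1/5.
At δ = 7/10: δ+…+δ^4 = 1.7731 ≥ 0.2000.
So cooperation is sustainable.

Yes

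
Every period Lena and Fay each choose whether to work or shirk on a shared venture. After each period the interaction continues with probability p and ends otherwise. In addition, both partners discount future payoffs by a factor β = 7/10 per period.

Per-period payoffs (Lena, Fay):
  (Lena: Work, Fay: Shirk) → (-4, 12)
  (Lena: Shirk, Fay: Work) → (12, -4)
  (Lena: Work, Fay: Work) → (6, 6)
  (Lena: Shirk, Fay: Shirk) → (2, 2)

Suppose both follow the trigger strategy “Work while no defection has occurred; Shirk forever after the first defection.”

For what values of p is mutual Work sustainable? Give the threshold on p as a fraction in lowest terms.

Expected continuation weight on next period's payoff is β·p = 7/10·p, which plays the role of the discount factor.
Cooperation requires 7/10·p ≥ (12−6)/(12−2) = 3/5, hence p ≥ 6/7.

6/7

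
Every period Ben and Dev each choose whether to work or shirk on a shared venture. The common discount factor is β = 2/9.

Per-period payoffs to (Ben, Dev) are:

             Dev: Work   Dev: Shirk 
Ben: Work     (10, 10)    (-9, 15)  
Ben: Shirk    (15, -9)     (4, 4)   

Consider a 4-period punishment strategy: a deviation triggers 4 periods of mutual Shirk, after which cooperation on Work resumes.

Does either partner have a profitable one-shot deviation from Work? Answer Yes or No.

IC: β+…+β^4 ≥ (15−10)/(10−4) = 5/6.
At β = 2/9: partial sum = 0.2850 < 0.8333. Cooperation not sustainable.

Yes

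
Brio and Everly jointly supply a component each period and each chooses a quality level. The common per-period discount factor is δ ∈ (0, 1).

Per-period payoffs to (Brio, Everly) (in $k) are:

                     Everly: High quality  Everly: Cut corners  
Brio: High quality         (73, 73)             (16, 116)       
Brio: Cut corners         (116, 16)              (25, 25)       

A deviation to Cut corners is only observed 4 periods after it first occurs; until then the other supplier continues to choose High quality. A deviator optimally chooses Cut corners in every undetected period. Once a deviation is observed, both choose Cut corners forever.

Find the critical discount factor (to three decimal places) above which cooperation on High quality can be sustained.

Deviating for the 4 undetected periods gains 116−73 = 43 per period over cooperation, then loses 73−25 = 48 per period forever once punishment starts.
Gain: 43(1 + δ + … + δ^3); loss: 48·δ^4/(1−δ).
No profitable deviation ⇔ 43(1−δ^4) ≤ 48·δ^4, i.e. δ^4 ≥ 43/(43+48) = 43/91.
Hence δ ≥ (43/91)^(1/4) ≈ 0.829.

0.829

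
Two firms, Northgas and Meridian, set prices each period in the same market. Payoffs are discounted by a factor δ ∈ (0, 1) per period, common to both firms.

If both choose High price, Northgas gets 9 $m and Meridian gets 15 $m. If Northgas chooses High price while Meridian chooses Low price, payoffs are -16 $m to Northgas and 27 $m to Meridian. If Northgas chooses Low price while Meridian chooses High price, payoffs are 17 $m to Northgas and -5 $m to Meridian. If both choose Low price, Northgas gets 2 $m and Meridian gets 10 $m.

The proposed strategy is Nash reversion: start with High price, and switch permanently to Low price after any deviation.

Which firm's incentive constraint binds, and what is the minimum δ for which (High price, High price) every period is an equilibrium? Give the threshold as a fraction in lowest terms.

Meridian; δ ≥ 12/17

Northgas's threshold: (17−9)/(17−2) = 8/15.
Meridian's threshold: (27−15)/(27−10) = 12/17.
8/15 < 12/17, so Meridian binds and δ* = 12/17.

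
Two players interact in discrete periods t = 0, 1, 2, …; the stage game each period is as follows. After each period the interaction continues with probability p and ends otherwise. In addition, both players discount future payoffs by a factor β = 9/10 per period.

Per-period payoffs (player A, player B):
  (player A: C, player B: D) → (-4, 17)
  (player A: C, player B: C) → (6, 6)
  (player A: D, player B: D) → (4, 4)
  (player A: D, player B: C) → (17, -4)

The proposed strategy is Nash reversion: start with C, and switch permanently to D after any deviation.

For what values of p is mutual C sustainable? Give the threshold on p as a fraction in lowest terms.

Expected continuation weight on next period's payoff is β·p = 9/10·p, which plays the role of the discount factor.
Cooperation requires 9/10·p ≥ (17−6)/(17−4) = 11/13, hence p ≥ 110/117.

110/117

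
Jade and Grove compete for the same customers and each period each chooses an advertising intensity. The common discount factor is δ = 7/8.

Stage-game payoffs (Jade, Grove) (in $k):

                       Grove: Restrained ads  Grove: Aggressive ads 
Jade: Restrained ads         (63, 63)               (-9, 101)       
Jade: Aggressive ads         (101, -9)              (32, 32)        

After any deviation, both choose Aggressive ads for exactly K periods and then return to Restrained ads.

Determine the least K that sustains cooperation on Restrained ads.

2

Need Σ_{k=1}^{K} δ^k ≥ (101−63)/(63−32) = 1.2258 at δ = 7/8.
At K = 1 the sum is 0.8750 < 1.2258; at K = 2 it is 1.6406 ≥ 1.2258.
So the minimum punishment length is K = 2.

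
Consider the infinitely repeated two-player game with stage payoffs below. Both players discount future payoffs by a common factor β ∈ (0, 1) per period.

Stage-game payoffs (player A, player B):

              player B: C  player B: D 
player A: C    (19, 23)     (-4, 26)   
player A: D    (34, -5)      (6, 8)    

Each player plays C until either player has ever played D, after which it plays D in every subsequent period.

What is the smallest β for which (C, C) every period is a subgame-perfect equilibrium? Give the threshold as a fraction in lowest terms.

15/28

For player A: deviation gain 34−19 = 15, per-period punishment loss 19−6 = 13. IC gives β ≥ 15/28.
For player B: gain 3, loss 15 per period, so β ≥ 3/18 = 1/6.
The tighter constraint is player A's, so cooperation needs β ≥ 15/28.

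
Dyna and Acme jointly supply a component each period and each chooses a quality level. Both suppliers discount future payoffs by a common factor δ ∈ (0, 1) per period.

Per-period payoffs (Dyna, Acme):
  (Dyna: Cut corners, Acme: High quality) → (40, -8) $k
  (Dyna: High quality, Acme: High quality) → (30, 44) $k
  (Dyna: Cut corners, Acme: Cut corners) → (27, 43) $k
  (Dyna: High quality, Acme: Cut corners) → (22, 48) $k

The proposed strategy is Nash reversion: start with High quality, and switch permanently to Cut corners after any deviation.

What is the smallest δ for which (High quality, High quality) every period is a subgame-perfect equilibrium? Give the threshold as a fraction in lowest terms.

4/5

For Dyna: deviation gain 40−30 = 10, per-period punishment loss 30−27 = 3. IC gives δ ≥ 10/13.
For Acme: gain 4, loss 1 per period, so δ ≥ 4/5.
The tighter constraint is Acme's, so cooperation needs δ ≥ 4/5.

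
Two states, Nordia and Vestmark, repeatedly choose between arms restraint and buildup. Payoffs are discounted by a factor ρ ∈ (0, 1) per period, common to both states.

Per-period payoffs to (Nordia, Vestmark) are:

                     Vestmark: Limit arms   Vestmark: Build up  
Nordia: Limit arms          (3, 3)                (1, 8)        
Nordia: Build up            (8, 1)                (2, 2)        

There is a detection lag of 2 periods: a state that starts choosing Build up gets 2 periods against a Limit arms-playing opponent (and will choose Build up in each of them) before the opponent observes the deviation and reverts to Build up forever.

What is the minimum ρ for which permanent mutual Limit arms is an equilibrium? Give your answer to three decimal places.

0.913

The best deviation is to choose Build up for all 2 undetected periods, earning 8 each, then 2 forever once detected.
Deviation value: 8(1−ρ^2)/(1−ρ) + 2ρ^2/(1−ρ); cooperation value: 3/(1−ρ).
IC: 3 ≥ 8(1−ρ^2) + 2ρ^2 = 8 − 6ρ^2.
So ρ^2 ≥ 5/6, giving ρ ≥ (5/6)^(1/2) ≈ 0.913.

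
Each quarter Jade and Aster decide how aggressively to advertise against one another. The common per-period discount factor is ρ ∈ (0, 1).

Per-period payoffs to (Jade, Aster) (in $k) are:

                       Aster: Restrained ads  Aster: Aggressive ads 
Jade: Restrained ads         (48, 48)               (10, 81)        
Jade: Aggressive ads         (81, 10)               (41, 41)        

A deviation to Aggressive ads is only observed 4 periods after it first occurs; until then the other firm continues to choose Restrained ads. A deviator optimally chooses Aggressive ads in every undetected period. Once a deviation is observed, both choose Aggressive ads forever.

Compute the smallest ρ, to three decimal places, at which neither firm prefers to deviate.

0.953

Deviating for the 4 undetected periods gains 81−48 = 33 per period over cooperation, then loses 48−41 = 7 per period forever once punishment starts.
Gain: 33(1 + ρ + … + ρ^3); loss: 7·ρ^4/(1−ρ).
No profitable deviation ⇔ 33(1−ρ^4) ≤ 7·ρ^4, i.e. ρ^4 ≥ 33/(33+7) = 33/40.
Hence ρ ≥ (33/40)^(1/4) ≈ 0.953.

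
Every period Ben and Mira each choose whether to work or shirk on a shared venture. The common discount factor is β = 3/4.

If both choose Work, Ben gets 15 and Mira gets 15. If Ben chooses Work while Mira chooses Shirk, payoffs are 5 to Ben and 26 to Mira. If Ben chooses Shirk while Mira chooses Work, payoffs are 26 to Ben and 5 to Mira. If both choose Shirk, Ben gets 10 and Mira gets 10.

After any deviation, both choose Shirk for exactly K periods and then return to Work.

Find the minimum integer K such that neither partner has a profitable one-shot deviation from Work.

IC: β(1−β^K)/(1−β) ≥ (26−15)/(15−10) = 11/5.
With β = 3/4: need 1 − β^K ≥ 11/5·(1−3/4)/(3/4), i.e. β^K ≤ 0.2667.
Since (3/4)^4 = 0.3164 and (3/4)^5 = 0.2373, the smallest such K is 5.

5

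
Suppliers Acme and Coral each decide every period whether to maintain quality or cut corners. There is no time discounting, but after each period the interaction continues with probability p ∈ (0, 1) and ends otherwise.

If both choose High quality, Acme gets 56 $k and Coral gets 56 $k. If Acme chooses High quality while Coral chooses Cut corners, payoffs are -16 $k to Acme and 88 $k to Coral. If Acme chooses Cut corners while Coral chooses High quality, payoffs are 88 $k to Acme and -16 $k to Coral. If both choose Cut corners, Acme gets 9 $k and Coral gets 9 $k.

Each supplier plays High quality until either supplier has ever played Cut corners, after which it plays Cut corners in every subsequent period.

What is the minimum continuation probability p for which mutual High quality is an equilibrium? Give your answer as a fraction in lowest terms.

With no time discounting, the continuation probability p plays the role of the discount factor.
Grim-trigger IC: 56/(1−p) ≥ 88 + 9p/(1−p) ⇒ p ≥ (88−56)/(88−9) = 32/79.

32/79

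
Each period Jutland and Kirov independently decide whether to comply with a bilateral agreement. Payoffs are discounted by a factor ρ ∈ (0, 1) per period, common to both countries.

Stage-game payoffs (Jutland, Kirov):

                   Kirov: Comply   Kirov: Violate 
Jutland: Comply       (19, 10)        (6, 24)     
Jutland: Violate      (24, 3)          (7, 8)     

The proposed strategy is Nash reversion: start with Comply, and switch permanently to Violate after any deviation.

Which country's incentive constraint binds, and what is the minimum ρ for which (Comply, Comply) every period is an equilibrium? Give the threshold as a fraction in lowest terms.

Kirov; ρ ≥ 7/8

Jutland's threshold: (24−19)/(24−7) = 5/17.
Kirov's threshold: (24−10)/(24−8) = 7/8.
5/17 < 7/8, so Kirov binds and ρ* = 7/8.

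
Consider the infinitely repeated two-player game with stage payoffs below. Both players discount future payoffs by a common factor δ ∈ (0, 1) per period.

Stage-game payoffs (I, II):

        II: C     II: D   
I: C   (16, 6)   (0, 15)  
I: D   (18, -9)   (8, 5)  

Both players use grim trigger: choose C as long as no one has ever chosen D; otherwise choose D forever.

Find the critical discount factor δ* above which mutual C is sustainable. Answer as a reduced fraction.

9/10

I's threshold: (18−16)/(18−8) = 1/5.
II's threshold: (15−6)/(15−5) = 9/10.
1/5 < 9/10, so II binds and δ* = 9/10.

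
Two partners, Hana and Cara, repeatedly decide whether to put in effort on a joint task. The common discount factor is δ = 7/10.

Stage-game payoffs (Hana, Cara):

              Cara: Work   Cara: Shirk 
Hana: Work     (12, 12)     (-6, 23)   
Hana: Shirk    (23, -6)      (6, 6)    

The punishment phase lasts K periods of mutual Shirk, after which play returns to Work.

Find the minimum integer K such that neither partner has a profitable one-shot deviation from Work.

Need Σ_{k=1}^{K} δ^k ≥ (23−12)/(12−6) = 1.8333 at δ = 7/10.
At K = 4 the sum is 1.7731 < 1.8333; at K = 5 it is 1.9412 ≥ 1.8333.
So the minimum punishment length is K = 5.

5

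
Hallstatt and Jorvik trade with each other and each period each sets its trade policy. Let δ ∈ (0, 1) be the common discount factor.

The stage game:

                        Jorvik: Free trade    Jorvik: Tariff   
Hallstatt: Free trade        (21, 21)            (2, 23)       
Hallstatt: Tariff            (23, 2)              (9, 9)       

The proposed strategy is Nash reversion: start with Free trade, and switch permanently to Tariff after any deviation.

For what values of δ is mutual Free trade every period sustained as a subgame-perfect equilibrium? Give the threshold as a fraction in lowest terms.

1/7

Under grim trigger the critical discount factor is (T−C)/(T−P) with T = 23, C = 21, P = 9.
δ* = (23−21)/(23−9) = 2/14 = 1/7.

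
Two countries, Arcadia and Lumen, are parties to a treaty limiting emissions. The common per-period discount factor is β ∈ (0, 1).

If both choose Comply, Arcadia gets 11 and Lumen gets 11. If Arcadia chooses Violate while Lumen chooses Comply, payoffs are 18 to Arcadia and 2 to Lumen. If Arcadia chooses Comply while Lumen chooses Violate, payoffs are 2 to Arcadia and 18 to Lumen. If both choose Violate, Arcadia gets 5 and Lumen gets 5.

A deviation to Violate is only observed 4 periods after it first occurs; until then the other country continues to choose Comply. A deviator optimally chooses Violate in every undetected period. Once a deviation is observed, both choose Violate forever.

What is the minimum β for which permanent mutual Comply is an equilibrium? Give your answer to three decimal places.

A deviator earns 18 for 4 periods, then 5 forever; cooperating earns 11 forever. Multiplying the IC by (1−β):
11 ≥ 18(1−β^4) + 5β^4, so 13·β^4 ≥ 7 and β^4 ≥ 7/13.
β ≥ (7/13)^(1/4) ≈ 0.857.

0.857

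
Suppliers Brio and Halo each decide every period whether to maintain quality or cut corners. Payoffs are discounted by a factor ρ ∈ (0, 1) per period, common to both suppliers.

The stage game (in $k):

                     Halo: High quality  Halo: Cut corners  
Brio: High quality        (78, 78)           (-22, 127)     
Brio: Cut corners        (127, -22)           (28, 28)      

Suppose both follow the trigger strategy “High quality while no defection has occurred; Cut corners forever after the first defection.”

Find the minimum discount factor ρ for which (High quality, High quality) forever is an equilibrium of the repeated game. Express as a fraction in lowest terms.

49/99

One-period gain from deviating is 127 − 78 = 49. The loss is 78 − 28 = 50 in every subsequent period, with present value 50·ρ/(1−ρ).
Deviation is unprofitable when 50·ρ/(1−ρ) ≥ 49, i.e. ρ/(1−ρ) ≥ 49/50.
Equivalently ρ ≥ 49/(49+50) = 49/99.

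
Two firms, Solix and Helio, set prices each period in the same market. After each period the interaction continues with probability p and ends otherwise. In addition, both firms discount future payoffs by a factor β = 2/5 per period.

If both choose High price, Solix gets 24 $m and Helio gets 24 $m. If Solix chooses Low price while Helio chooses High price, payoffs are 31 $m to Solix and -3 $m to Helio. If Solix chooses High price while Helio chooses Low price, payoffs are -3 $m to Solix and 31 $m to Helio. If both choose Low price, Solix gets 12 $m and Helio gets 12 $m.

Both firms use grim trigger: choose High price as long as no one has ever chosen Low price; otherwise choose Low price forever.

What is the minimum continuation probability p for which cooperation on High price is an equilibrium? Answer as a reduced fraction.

Expected continuation weight on next period's payoff is β·p = 2/5·p, which plays the role of the discount factor.
Cooperation requires 2/5·p ≥ (31−24)/(31−12) = 7/19, hence p ≥ 35/38.

35/38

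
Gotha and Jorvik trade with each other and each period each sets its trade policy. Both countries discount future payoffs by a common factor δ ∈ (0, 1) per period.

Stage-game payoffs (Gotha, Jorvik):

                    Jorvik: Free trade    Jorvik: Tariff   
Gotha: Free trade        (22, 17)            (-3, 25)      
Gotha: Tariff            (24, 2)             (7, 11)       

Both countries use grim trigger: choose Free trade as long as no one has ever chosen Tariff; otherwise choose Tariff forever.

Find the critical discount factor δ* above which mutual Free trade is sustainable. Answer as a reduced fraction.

Gotha's threshold: (24−22)/(24−7) = 2/17.
Jorvik's threshold: (25−17)/(25−11) = 4/7.
2/17 < 4/7, so Jorvik binds and δ* = 4/7.

4/7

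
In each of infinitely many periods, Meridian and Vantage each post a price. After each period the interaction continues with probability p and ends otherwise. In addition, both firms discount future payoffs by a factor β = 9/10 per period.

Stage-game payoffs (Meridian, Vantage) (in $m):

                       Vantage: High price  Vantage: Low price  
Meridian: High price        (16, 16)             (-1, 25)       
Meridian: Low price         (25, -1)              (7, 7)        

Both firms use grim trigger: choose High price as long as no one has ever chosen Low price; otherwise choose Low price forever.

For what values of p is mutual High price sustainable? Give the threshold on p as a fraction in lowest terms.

5/9

Expected continuation weight on next period's payoff is β·p = 9/10·p, which plays the role of the discount factor.
Cooperation requires 9/10·p ≥ (25−16)/(25−7) = 1/2, hence p ≥ 5/9.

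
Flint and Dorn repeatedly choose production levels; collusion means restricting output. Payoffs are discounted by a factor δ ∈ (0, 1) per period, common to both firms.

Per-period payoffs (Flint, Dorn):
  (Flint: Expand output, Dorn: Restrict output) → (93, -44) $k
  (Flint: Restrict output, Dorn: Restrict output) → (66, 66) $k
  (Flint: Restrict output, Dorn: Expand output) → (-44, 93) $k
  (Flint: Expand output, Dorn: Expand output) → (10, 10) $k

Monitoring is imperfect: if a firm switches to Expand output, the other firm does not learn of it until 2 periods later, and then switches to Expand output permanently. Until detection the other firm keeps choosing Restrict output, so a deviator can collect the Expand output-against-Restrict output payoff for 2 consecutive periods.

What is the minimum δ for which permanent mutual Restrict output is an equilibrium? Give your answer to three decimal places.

0.570

Deviating for the 2 undetected periods gains 93−66 = 27 per period over cooperation, then loses 66−10 = 56 per period forever once punishment starts.
Gain: 27(1 + δ + … + δ^1); loss: 56·δ^2/(1−δ).
No profitable deviation ⇔ 27(1−δ^2) ≤ 56·δ^2, i.e. δ^2 ≥ 27/(27+56) = 27/83.
Hence δ ≥ (27/83)^(1/2) ≈ 0.570.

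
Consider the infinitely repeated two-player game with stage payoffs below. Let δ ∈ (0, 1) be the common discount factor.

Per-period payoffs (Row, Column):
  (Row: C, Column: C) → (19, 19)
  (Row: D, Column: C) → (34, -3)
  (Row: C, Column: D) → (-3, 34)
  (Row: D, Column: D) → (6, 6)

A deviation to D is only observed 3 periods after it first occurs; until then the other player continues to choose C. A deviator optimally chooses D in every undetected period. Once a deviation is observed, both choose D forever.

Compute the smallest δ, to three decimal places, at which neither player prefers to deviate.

Deviating for the 3 undetected periods gains 34−19 = 15 per period over cooperation, then loses 19−6 = 13 per period forever once punishment starts.
Gain: 15(1 + δ + … + δ^2); loss: 13·δ^3/(1−δ).
No profitable deviation ⇔ 15(1−δ^3) ≤ 13·δ^3, i.e. δ^3 ≥ 15/(15+13) = 15/28.
Hence δ ≥ (15/28)^(1/3) ≈ 0.812.

0.812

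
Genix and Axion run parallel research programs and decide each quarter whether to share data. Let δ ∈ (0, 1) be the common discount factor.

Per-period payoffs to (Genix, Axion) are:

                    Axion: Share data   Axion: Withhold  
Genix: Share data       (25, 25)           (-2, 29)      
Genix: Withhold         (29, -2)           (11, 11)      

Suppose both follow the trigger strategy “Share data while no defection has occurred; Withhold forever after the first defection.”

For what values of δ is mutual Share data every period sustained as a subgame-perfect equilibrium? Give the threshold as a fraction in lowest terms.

25/(1−δ) ≥ 29 + 11δ/(1−δ)
25 ≥ 29 − 18δ
δ ≥ 4/18 = 2/9.

2/9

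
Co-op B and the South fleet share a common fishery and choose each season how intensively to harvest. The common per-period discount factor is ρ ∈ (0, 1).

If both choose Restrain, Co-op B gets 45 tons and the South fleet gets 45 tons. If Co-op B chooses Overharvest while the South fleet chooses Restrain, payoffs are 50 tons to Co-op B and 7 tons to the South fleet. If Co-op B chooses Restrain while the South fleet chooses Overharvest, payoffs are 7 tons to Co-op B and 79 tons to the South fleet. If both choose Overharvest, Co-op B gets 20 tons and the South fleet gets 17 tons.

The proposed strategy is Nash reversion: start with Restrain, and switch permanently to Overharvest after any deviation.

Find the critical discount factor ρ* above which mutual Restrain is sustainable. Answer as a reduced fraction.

For Co-op B: deviation gain 50−45 = 5, per-period punishment loss 45−20 = 25. IC gives ρ ≥ 5/30 = 1/6.
For the South fleet: gain 34, loss 28 per period, so ρ ≥ 34/62 = 17/31.
The tighter constraint is the South fleet's, so cooperation needs ρ ≥ 17/31.

17/31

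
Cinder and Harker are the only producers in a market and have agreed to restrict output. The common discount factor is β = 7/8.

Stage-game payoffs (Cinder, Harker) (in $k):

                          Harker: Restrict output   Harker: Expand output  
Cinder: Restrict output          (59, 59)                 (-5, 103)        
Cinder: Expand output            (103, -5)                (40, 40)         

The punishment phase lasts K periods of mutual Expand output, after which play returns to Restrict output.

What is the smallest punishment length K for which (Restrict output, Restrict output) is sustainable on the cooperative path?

IC: β(1−β^K)/(1−β) ≥ (103−59)/(59−40) = 44/19.
With β = 7/8: need 1 − β^K ≥ 44/19·(1−7/8)/(7/8), i.e. β^K ≤ 0.6692.
Since (7/8)^3 = 0.6699 and (7/8)^4 = 0.5862, the smallest such K is 4.

4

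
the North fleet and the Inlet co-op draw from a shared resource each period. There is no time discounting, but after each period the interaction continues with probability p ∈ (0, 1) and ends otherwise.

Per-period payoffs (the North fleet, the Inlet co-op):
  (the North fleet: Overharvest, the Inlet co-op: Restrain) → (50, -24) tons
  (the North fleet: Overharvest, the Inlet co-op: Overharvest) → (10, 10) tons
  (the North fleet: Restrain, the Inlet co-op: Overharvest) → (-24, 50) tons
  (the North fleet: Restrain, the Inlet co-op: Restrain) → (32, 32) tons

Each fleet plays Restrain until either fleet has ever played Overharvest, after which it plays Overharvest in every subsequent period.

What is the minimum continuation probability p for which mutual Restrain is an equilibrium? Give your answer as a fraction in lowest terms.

Expected cooperation value is 32 + p·32 + p²·32 + … = 32/(1−p); deviation gives 50 + p·10/(1−p).
32 ≥ 50(1−p) + 10p ⇒ 40p ≥ 18 ⇒ p ≥ 18/40 = 9/20.

9/20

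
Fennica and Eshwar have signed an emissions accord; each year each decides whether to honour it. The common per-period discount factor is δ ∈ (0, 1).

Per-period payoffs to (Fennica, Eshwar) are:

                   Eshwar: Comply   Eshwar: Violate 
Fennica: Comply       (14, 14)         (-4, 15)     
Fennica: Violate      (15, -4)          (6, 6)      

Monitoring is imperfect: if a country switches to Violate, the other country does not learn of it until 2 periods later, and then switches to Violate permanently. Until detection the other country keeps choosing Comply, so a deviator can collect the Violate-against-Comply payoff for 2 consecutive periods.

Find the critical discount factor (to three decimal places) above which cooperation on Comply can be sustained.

A deviator earns 15 for 2 periods, then 6 forever; cooperating earns 14 forever. Multiplying the IC by (1−δ):
14 ≥ 15(1−δ^2) + 6δ^2, so 9·δ^2 ≥ 1 and δ^2 ≥ 1/9.
δ ≥ (1/9)^(1/2) ≈ 0.333.

0.333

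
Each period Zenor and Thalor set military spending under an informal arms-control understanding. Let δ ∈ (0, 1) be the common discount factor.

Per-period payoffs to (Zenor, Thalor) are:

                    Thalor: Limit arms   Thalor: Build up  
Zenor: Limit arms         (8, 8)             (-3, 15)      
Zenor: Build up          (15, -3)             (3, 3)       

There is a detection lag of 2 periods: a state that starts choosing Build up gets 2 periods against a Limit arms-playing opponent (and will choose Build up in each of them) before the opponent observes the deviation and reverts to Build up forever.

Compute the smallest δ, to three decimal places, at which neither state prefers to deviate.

Deviating for the 2 undetected periods gains 15−8 = 7 per period over cooperation, then loses 8−3 = 5 per period forever once punishment starts.
Gain: 7(1 + δ + … + δ^1); loss: 5·δ^2/(1−δ).
No profitable deviation ⇔ 7(1−δ^2) ≤ 5·δ^2, i.e. δ^2 ≥ 7/(7+5) = 7/12.
Hence δ ≥ (7/12)^(1/2) ≈ 0.764.

0.764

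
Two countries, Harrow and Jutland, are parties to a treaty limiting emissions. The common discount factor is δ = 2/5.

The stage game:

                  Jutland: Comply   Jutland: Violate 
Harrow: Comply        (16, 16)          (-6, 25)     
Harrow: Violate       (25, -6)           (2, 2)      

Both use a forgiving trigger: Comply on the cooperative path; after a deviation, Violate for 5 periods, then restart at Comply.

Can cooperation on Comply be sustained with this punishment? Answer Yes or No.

Yes

Comparing payoff streams over the 6 periods until play realigns: cooperate → 16(1+δ+…+δ^5); deviate → 25 + 2(δ+…+δ^5).
Cooperation is sustained iff (16−2)(δ+…+δ^5) ≥ 25−16.
δ+…+δ^5 = 2/5·(1−(2/5)^5)/(1−2/5) = 0.6598, and (25−16)/(16−2) = 0.6429.
0.6598 ≥ 0.6429, so cooperation is sustainable.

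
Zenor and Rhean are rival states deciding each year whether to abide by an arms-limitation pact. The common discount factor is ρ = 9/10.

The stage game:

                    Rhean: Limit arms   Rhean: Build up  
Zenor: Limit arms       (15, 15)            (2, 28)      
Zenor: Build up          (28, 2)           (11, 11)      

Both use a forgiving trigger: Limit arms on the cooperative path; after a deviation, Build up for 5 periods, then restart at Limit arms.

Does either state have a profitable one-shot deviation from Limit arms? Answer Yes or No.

Comparing payoff streams over the 6 periods until play realigns: cooperate → 15(1+ρ+…+ρ^5); deviate → 28 + 11(ρ+…+ρ^5).
Cooperation is sustained iff (15−11)(ρ+…+ρ^5) ≥ 28−15.
ρ+…+ρ^5 = 9/10·(1−(9/10)^5)/(1−9/10) = 3.6856, and (28−15)/(15−11) = 3.2500.
3.6856 ≥ 3.2500, so cooperation is sustainable.

No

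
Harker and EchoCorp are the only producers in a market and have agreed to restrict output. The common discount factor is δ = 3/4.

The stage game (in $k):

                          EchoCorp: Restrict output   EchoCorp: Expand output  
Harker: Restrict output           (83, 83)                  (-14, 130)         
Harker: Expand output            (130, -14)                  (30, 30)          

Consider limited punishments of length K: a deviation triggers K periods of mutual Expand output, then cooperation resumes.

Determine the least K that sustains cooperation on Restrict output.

2

IC: δ(1−δ^K)/(1−δ) ≥ (130−83)/(83−30) = 47/53.
With δ = 3/4: need 1 − δ^K ≥ 47/53·(1−3/4)/(3/4), i.e. δ^K ≤ 0.7044.
Since (3/4)^1 = 0.7500 and (3/4)^2 = 0.5625, the smallest such K is 2.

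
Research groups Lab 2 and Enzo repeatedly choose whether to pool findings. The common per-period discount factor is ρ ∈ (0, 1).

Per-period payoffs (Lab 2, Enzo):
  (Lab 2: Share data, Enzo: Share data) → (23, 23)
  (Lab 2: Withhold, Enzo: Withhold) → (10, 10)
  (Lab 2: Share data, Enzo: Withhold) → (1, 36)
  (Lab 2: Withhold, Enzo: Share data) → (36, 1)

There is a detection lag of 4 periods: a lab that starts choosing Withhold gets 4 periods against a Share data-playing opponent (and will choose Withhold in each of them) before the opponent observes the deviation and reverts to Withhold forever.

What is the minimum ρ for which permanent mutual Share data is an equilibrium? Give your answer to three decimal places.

A deviator earns 36 for 4 periods, then 10 forever; cooperating earns 23 forever. Multiplying the IC by (1−ρ):
23 ≥ 36(1−ρ^4) + 10ρ^4, so 26·ρ^4 ≥ 13 and ρ^4 ≥ 1/2.
ρ ≥ (1/2)^(1/4) ≈ 0.841.

0.841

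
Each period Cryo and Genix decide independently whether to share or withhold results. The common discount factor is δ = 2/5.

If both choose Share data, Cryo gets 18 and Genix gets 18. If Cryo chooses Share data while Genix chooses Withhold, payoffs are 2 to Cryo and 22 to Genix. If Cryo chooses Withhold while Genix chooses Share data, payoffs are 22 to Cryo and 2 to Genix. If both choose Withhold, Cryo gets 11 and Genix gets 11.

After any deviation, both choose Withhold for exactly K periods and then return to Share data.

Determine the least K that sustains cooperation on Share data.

3

No profitable deviation requires (18−11)(δ+…+δ^K) ≥ 22−18, i.e. δ+…+δ^K ≥ 4/7 ≈ 0.5714.
With δ = 2/5, the partial sums are K=1: 0.4000, K=2: 0.5600, K=3: 0.6240.
K = 3 is the first length at which the sum reaches 0.5714.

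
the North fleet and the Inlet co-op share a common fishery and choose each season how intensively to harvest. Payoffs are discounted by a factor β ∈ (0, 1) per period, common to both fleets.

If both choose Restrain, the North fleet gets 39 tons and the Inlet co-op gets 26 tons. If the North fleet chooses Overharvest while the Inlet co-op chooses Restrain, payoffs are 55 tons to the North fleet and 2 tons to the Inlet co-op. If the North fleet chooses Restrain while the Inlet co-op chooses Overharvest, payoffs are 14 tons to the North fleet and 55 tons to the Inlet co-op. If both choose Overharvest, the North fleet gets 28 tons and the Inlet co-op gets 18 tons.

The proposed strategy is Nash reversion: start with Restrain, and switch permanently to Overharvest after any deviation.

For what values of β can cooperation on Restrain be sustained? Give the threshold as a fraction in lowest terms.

29/37

the North fleet's threshold: (55−39)/(55−28) = 16/27.
the Inlet co-op's threshold: (55−26)/(55−18) = 29/37.
16/27 < 29/37, so the Inlet co-op binds and β* = 29/37.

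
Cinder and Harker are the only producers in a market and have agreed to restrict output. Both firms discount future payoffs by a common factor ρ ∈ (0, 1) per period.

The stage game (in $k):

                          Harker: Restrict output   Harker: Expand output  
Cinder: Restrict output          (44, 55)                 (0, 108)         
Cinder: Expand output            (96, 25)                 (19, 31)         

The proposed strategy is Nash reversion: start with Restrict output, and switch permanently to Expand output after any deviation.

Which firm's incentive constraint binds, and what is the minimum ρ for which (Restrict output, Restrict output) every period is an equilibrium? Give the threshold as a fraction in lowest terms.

Cinder's threshold: (96−44)/(96−19) = 52/77.
Harker's threshold: (108−55)/(108−31) = 53/77.
52/77 < 53/77, so Harker binds and ρ* = 53/77.

Harker; ρ ≥ 53/77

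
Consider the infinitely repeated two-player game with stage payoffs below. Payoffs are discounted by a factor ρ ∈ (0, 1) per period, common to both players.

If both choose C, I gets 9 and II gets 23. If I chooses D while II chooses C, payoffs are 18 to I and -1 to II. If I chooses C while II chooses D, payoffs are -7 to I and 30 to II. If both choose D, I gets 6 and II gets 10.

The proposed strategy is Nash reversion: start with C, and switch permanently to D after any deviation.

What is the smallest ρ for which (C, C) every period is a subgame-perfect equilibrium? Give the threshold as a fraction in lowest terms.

3/4

I's threshold: (18−9)/(18−6) = 3/4.
II's threshold: (30−23)/(30−10) = 7/20.
3/4 > 7/20, so I binds and ρ* = 3/4.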